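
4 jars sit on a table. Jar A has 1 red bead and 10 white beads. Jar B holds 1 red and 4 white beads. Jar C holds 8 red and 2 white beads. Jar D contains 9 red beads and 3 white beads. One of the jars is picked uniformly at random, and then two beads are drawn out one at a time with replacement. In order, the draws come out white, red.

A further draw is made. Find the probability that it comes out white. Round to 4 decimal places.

0.4779

Under each hypothesis, the probability of the observed sequence is: P(data | jar A) = (10/11)(1/11) = 0.082645; P(data | jar B) = (4/5)(1/5) = 0.16; P(data | jar C) = (2/10)(8/10) = 0.16; P(data | jar D) = (3/12)(9/12) = 0.1875.
Multiplying each by its prior: 1/4 · 0.082645 = 0.020661, 1/4 · 0.16 = 0.04, 1/4 · 0.16 = 0.04, 1/4 · 0.1875 = 0.046875; these sum to 0.14754.
Normalising, the posterior is P(jar A | data) = 0.14004, P(jar B | data) = 0.27112, P(jar C | data) = 0.27112, P(jar D | data) = 0.31772.
The predictive probability is P(white next | data) = (10/11)(0.14004) + (4/5)(0.27112) + (1/5)(0.27112) + (1/4)(0.31772) = 0.47786.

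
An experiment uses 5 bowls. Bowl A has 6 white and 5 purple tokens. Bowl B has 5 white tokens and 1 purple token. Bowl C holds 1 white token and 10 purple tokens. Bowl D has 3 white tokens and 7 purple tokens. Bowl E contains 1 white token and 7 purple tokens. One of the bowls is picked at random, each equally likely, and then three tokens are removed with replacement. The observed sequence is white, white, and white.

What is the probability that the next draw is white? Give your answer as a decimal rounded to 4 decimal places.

Under each hypothesis, the probability of the observed sequence is: P(data | bowl A) = (6/11)(6/11)(6/11) = 0.16228; P(data | bowl B) = (5/6)(5/6)(5/6) = 0.5787; P(data | bowl C) = (1/11)(1/11)(1/11) = 0.00075131; P(data | bowl D) = (3/10)(3/10)(3/10) = 0.027; P(data | bowl E) = (1/8)(1/8)(1/8) = 0.0019531.
The prior-weighted likelihoods are 1/5 · 0.16228 = 0.032457, 1/5 · 0.5787 = 0.11574, 1/5 · 0.00075131 = 0.00015026, 1/5 · 0.027 = 0.0054, 1/5 · 0.0019531 = 0.00039063; these sum to 0.15414.
The posterior is then P(bowl A | data) = 0.21057, P(bowl B | data) = 0.75089, P(bowl C | data) = 0.00097486, P(bowl D | data) = 0.035033, P(bowl E | data) = 0.0025342.
The predictive probability is P(white next | data) = (6/11)(0.21057) + (5/6)(0.75089) + (1/11)(0.00097486) + (3/10)(0.035033) + (1/8)(0.0025342) = 0.75151.

0.7515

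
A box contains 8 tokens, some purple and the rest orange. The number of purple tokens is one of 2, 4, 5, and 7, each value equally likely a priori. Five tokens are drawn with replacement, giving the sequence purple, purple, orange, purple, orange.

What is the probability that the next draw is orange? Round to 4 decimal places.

0.4290

Under each hypothesis, the probability of the observed sequence is: P(data | r = 2) = (2/8)(2/8)(6/8)(2/8)(6/8) = 0.0087891; P(data | r = 4) = (4/8)(4/8)(4/8)(4/8)(4/8) = 0.03125; P(data | r = 5) = (5/8)(5/8)(3/8)(5/8)(3/8) = 0.034332; P(data | r = 7) = (7/8)(7/8)(1/8)(7/8)(1/8) = 0.010468.
Multiplying each by its prior: 1/4 · 0.0087891 = 0.0021973, 1/4 · 0.03125 = 0.0078125, 1/4 · 0.034332 = 0.0085831, 1/4 · 0.010468 = 0.0026169; with total 0.02121.
Dividing through by the total gives posterior P(r = 2 | data) = 0.1036, P(r = 4 | data) = 0.36835, P(r = 5 | data) = 0.40468, P(r = 7 | data) = 0.12338.
So P(orange next | data) = Σ P(orange next | H) P(H | data) = (3/4)(0.1036) + (1/2)(0.36835) + (3/8)(0.40468) + (1/8)(0.12338) = 0.42905.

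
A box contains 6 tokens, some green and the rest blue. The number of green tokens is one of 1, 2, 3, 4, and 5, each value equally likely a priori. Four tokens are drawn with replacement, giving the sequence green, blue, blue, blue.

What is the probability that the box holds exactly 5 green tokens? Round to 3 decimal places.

0.013

Compute the likelihood of the observed sequence for each case: P(data | r = 1) = (1/6)(5/6)(5/6)(5/6) = 0.096451; P(data | r = 2) = (2/6)(4/6)(4/6)(4/6) = 0.098765; P(data | r = 3) = (3/6)(3/6)(3/6)(3/6) = 0.0625; P(data | r = 4) = (4/6)(2/6)(2/6)(2/6) = 0.024691; P(data | r = 5) = (5/6)(1/6)(1/6)(1/6) = 0.003858.
The prior-weighted likelihoods are 1/5 · 0.096451 = 0.01929, 1/5 · 0.098765 = 0.019753, 1/5 · 0.0625 = 0.0125, 1/5 · 0.024691 = 0.0049383, 1/5 · 0.003858 = 0.0007716; with total 0.057253.
Hence P(r = 5 | data) = (0.0007716) / (0.057253) = 0.013477.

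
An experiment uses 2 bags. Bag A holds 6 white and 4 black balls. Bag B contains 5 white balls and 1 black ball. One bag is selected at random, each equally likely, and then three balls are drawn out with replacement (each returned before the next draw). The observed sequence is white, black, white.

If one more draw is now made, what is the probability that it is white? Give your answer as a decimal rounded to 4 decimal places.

0.7040

The likelihood of the observed sequence under each hypothesis: P(data | bag A) = (6/10)(4/10)(6/10) = 0.144; P(data | bag B) = (5/6)(1/6)(5/6) = 0.11574.
The prior-weighted likelihoods are 1/2 · 0.144 = 0.072, 1/2 · 0.11574 = 0.05787; these sum to 0.12987.
The posterior is then P(bag A | data) = 0.5544, P(bag B | data) = 0.4456.
So P(white next | data) = Σ P(white next | H) P(H | data) = (3/5)(0.5544) + (5/6)(0.4456) = 0.70397.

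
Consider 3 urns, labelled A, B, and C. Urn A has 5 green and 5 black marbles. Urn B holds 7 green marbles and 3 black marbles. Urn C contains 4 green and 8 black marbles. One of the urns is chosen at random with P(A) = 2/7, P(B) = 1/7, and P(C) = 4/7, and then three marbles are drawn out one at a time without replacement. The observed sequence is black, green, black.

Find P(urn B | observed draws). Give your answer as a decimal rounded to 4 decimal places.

0.0575

Compute the likelihood of the observed sequence for each case: P(data | urn A) = (5/10)(5/9)(4/8) = 0.13889; P(data | urn B) = (3/10)(7/9)(2/8) = 0.058333; P(data | urn C) = (8/12)(4/11)(7/10) = 0.1697.
Multiplying each by its prior: 2/7 · 0.13889 = 0.039683, 1/7 · 0.058333 = 0.0083333, 4/7 · 0.1697 = 0.09697; these sum to 0.14499.
So P(urn B | data) = (0.0083333) / (0.14499) = 0.057477.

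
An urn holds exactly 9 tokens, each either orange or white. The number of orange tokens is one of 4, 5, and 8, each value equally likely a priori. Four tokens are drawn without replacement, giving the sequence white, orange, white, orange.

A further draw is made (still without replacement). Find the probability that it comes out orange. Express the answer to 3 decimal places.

Under each hypothesis, the probability of the observed sequence is: P(data | r = 4) = (5/9)(4/8)(4/7)(3/6) = 5/63; P(data | r = 5) = (4/9)(5/8)(3/7)(4/6) = 5/63; P(data | r = 8) = (1/9)(8/8)(0/7) = 0.
The prior-weighted likelihoods are 1/3 · 5/63 = 5/189, 1/3 · 5/63 = 5/189, 1/3 · 0 = 0; summing to 10/189.
The posterior is then P(r = 4 | data) = 1/2, P(r = 5 | data) = 1/2, P(r = 8 | data) = 0.
Averaging over the posterior, P(orange next | data) = (2/5)(1/2) + (3/5)(1/2) = 1/2.

0.500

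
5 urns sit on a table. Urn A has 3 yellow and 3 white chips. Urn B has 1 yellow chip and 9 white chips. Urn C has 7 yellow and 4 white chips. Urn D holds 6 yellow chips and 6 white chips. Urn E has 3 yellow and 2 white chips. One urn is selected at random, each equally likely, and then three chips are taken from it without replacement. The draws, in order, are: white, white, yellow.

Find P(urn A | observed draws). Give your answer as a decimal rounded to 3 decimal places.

0.263

For each hypothesis, P(data | H) works out to: P(data | urn A) = (3/6)(2/5)(3/4) = 0.15; P(data | urn B) = (9/10)(8/9)(1/8) = 0.1; P(data | urn C) = (4/11)(3/10)(7/9) = 0.084848; P(data | urn D) = (6/12)(5/11)(6/10) = 0.13636; P(data | urn E) = (2/5)(1/4)(3/3) = 0.1.
Multiplying each by its prior: 1/5 · 0.15 = 0.03, 1/5 · 0.1 = 0.02, 1/5 · 0.084848 = 0.01697, 1/5 · 0.13636 = 0.027273, 1/5 · 0.1 = 0.02; summing to 0.11424.
By Bayes' rule, P(urn A | data) = (0.03) / (0.11424) = 0.2626.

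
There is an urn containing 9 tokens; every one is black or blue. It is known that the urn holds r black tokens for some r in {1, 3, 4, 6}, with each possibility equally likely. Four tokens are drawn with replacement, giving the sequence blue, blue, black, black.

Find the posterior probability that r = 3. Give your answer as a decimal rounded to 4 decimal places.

0.2914

The likelihood of the observed sequence under each hypothesis: P(data | r = 1) = (8/9)(8/9)(1/9)(1/9) = 0.0097546; P(data | r = 3) = (6/9)(6/9)(3/9)(3/9) = 0.049383; P(data | r = 4) = (5/9)(5/9)(4/9)(4/9) = 0.060966; P(data | r = 6) = (3/9)(3/9)(6/9)(6/9) = 0.049383.
Multiplying each by its prior: 1/4 · 0.0097546 = 0.0024387, 1/4 · 0.049383 = 0.012346, 1/4 · 0.060966 = 0.015242, 1/4 · 0.049383 = 0.012346; these sum to 0.042372.
So P(r = 3 | data) = (0.012346) / (0.042372) = 0.29137.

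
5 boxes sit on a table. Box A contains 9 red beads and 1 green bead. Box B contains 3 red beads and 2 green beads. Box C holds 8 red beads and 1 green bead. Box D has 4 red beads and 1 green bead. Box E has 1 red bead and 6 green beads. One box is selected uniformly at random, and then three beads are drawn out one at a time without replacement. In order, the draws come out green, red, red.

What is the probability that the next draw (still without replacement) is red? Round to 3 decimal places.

0.836

Compute the likelihood of the observed sequence for each case: P(data | box A) = (1/10)(9/9)(8/8) = 1/10; P(data | box B) = (2/5)(3/4)(2/3) = 1/5; P(data | box C) = (1/9)(8/8)(7/7) = 1/9; P(data | box D) = (1/5)(4/4)(3/3) = 1/5; P(data | box E) = (6/7)(1/6)(0/5) = 0.
Weighting by the prior gives 1/5 · 1/10 = 1/50, 1/5 · 1/5 = 1/25, 1/5 · 1/9 = 1/45, 1/5 · 1/5 = 1/25, 1/5 · 0 = 0; these sum to 11/90.
The posterior is then P(box A | data) = 9/55, P(box B | data) = 18/55, P(box C | data) = 2/11, P(box D | data) = 18/55, P(box E | data) = 0.
Averaging over the posterior, P(red next | data) = (1)(9/55) + (1/2)(18/55) + (1)(2/11) + (1)(18/55) = 46/55.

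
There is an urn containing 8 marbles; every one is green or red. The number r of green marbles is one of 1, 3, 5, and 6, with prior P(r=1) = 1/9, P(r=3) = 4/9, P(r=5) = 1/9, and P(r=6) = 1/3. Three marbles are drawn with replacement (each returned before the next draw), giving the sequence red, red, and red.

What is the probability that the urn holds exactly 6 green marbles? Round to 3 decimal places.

0.027

For each hypothesis, P(data | H) works out to: P(data | r = 1) = (7/8)(7/8)(7/8) = 0.66992; P(data | r = 3) = (5/8)(5/8)(5/8) = 0.24414; P(data | r = 5) = (3/8)(3/8)(3/8) = 0.052734; P(data | r = 6) = (2/8)(2/8)(2/8) = 0.015625.
Multiplying each by its prior: 1/9 · 0.66992 = 0.074436, 4/9 · 0.24414 = 0.10851, 1/9 · 0.052734 = 0.0058594, 1/3 · 0.015625 = 0.0052083; summing to 0.19401.
Therefore the posterior P(r = 6 | data) = (0.0052083) / (0.19401) = 0.026846.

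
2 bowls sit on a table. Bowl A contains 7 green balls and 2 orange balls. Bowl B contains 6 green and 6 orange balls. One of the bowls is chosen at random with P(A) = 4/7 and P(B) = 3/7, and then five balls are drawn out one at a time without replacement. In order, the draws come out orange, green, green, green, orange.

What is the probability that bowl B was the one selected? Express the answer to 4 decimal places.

Compute the likelihood of the observed sequence for each case: P(data | bowl A) = (2/9)(7/8)(6/7)(5/6)(1/5) = 0.027778; P(data | bowl B) = (6/12)(6/11)(5/10)(4/9)(5/8) = 0.037879.
The prior-weighted likelihoods are 4/7 · 0.027778 = 0.015873, 3/7 · 0.037879 = 0.016234; summing to 0.032107.
Therefore the posterior P(bowl B | data) = (0.016234) / (0.032107) = 0.50562.

0.5056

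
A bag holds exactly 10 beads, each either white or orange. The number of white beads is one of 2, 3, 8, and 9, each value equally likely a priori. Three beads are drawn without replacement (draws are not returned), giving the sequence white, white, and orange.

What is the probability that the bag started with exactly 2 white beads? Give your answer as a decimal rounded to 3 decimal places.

0.066

For each hypothesis, P(data | H) works out to: P(data | r = 2) = (2/10)(1/9)(8/8) = 0.022222; P(data | r = 3) = (3/10)(2/9)(7/8) = 0.058333; P(data | r = 8) = (8/10)(7/9)(2/8) = 0.15556; P(data | r = 9) = (9/10)(8/9)(1/8) = 0.1.
Weighting by the prior gives 1/4 · 0.022222 = 0.0055556, 1/4 · 0.058333 = 0.014583, 1/4 · 0.15556 = 0.038889, 1/4 · 0.1 = 0.025; summing to 0.084028.
So P(r = 2 | data) = (0.0055556) / (0.084028) = 0.066116.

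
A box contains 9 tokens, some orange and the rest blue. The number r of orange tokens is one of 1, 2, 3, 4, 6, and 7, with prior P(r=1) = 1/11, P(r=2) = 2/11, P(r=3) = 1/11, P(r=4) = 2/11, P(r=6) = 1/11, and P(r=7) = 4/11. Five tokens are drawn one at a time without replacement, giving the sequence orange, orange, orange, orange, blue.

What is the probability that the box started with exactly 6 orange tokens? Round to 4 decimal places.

0.1343

Compute the likelihood of the observed sequence for each case: P(data | r = 1) = (1/9)(0/8) = 0; P(data | r = 2) = (2/9)(1/8)(0/7) = 0; P(data | r = 3) = (3/9)(2/8)(1/7)(0/6) = 0; P(data | r = 4) = (4/9)(3/8)(2/7)(1/6)(5/5) = 0.0079365; P(data | r = 6) = (6/9)(5/8)(4/7)(3/6)(3/5) = 0.071429; P(data | r = 7) = (7/9)(6/8)(5/7)(4/6)(2/5) = 0.11111.
The prior-weighted likelihoods are 1/11 · 0 = 0, 2/11 · 0 = 0, 1/11 · 0 = 0, 2/11 · 0.0079365 = 0.001443, 1/11 · 0.071429 = 0.0064935, 4/11 · 0.11111 = 0.040404; these sum to 0.048341.
Hence P(r = 6 | data) = (0.0064935) / (0.048341) = 0.13433.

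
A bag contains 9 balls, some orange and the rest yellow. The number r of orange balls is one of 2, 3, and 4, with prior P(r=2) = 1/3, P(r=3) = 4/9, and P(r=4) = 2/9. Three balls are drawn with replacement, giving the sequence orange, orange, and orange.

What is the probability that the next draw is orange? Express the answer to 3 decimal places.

0.378

For each hypothesis, P(data | H) works out to: P(data | r = 2) = (2/9)(2/9)(2/9) = 0.010974; P(data | r = 3) = (3/9)(3/9)(3/9) = 0.037037; P(data | r = 4) = (4/9)(4/9)(4/9) = 0.087791.
The prior-weighted likelihoods are 1/3 · 0.010974 = 0.003658, 4/9 · 0.037037 = 0.016461, 2/9 · 0.087791 = 0.019509; these sum to 0.039628.
The posterior is then P(r = 2 | data) = 0.092308, P(r = 3 | data) = 0.41538, P(r = 4 | data) = 0.49231.
So P(orange next | data) = Σ P(orange next | H) P(H | data) = (2/9)(0.092308) + (1/3)(0.41538) + (4/9)(0.49231) = 0.37778.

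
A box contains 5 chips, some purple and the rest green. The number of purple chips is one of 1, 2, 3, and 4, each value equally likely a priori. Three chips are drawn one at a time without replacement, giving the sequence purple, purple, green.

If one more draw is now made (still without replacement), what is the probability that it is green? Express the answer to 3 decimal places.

0.400

Compute the likelihood of the observed sequence for each case: P(data | r = 1) = (1/5)(0/4) = 0; P(data | r = 2) = (2/5)(1/4)(3/3) = 1/10; P(data | r = 3) = (3/5)(2/4)(2/3) = 1/5; P(data | r = 4) = (4/5)(3/4)(1/3) = 1/5.
Multiplying each by its prior: 1/4 · 0 = 0, 1/4 · 1/10 = 1/40, 1/4 · 1/5 = 1/20, 1/4 · 1/5 = 1/20; summing to 1/8.
Normalising, the posterior is P(r = 1 | data) = 0, P(r = 2 | data) = 1/5, P(r = 3 | data) = 2/5, P(r = 4 | data) = 2/5.
So P(green next | data) = Σ P(green next | H) P(H | data) = (1)(1/5) + (1/2)(2/5) + (0)(2/5) = 2/5.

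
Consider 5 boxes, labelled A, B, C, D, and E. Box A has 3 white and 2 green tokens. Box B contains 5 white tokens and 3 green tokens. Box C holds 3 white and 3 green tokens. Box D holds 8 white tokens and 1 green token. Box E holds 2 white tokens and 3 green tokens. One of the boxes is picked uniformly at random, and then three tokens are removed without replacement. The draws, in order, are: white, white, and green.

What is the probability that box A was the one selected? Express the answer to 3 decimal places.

For each hypothesis, P(data | H) works out to: P(data | box A) = (3/5)(2/4)(2/3) = 0.2; P(data | box B) = (5/8)(4/7)(3/6) = 0.17857; P(data | box C) = (3/6)(2/5)(3/4) = 0.15; P(data | box D) = (8/9)(7/8)(1/7) = 0.11111; P(data | box E) = (2/5)(1/4)(3/3) = 0.1.
The prior-weighted likelihoods are 1/5 · 0.2 = 0.04, 1/5 · 0.17857 = 0.035714, 1/5 · 0.15 = 0.03, 1/5 · 0.11111 = 0.022222, 1/5 · 0.1 = 0.02; summing to 0.14794.
By Bayes' rule, P(box A | data) = (0.04) / (0.14794) = 0.27039.

0.270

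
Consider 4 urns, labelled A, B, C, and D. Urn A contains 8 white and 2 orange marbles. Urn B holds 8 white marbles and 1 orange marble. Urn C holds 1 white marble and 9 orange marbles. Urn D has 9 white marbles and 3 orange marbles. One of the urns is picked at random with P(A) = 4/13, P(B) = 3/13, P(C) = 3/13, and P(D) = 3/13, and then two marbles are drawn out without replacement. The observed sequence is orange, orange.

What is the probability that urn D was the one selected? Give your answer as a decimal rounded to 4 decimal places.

Under each hypothesis, the probability of the observed sequence is: P(data | urn A) = (2/10)(1/9) = 0.022222; P(data | urn B) = (1/9)(0/8) = 0; P(data | urn C) = (9/10)(8/9) = 0.8; P(data | urn D) = (3/12)(2/11) = 0.045455.
Weighting by the prior gives 4/13 · 0.022222 = 0.0068376, 3/13 · 0 = 0, 3/13 · 0.8 = 0.18462, 3/13 · 0.045455 = 0.01049; these sum to 0.20194.
Therefore the posterior P(urn D | data) = (0.01049) / (0.20194) = 0.051943.

0.0519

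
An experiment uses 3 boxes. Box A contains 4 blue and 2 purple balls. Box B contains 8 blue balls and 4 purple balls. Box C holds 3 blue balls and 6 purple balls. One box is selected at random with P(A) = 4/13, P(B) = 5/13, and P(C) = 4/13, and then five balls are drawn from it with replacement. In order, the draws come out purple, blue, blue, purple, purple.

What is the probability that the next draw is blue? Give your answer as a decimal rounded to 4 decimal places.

Under each hypothesis, the probability of the observed sequence is: P(data | box A) = (2/6)(4/6)(4/6)(2/6)(2/6) = 0.016461; P(data | box B) = (4/12)(8/12)(8/12)(4/12)(4/12) = 0.016461; P(data | box C) = (6/9)(3/9)(3/9)(6/9)(6/9) = 0.032922.
Weighting by the prior gives 4/13 · 0.016461 = 0.0050649, 5/13 · 0.016461 = 0.0063311, 4/13 · 0.032922 = 0.01013; these sum to 0.021526.
The posterior is then P(box A | data) = 0.23529, P(box B | data) = 0.29412, P(box C | data) = 0.47059.
So P(blue next | data) = Σ P(blue next | H) P(H | data) = (2/3)(0.23529) + (2/3)(0.29412) + (1/3)(0.47059) = 0.5098.

0.5098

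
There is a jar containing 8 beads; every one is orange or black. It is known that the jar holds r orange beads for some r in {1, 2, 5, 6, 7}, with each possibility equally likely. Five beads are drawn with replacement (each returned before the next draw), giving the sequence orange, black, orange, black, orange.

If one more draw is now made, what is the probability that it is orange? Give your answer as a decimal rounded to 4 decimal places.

0.6479

Compute the likelihood of the observed sequence for each case: P(data | r = 1) = (1/8)(7/8)(1/8)(7/8)(1/8) = 0.0014954; P(data | r = 2) = (2/8)(6/8)(2/8)(6/8)(2/8) = 0.0087891; P(data | r = 5) = (5/8)(3/8)(5/8)(3/8)(5/8) = 0.034332; P(data | r = 6) = (6/8)(2/8)(6/8)(2/8)(6/8) = 0.026367; P(data | r = 7) = (7/8)(1/8)(7/8)(1/8)(7/8) = 0.010468.
Multiplying each by its prior: 1/5 · 0.0014954 = 0.00029907, 1/5 · 0.0087891 = 0.0017578, 1/5 · 0.034332 = 0.0068665, 1/5 · 0.026367 = 0.0052734, 1/5 · 0.010468 = 0.0020935; with total 0.01629.
Normalising, the posterior is P(r = 1 | data) = 0.018359, P(r = 2 | data) = 0.10791, P(r = 5 | data) = 0.42151, P(r = 6 | data) = 0.32372, P(r = 7 | data) = 0.12851.
Averaging over the posterior, P(orange next | data) = (1/8)(0.018359) + (1/4)(0.10791) + (5/8)(0.42151) + (3/4)(0.32372) + (7/8)(0.12851) = 0.64795.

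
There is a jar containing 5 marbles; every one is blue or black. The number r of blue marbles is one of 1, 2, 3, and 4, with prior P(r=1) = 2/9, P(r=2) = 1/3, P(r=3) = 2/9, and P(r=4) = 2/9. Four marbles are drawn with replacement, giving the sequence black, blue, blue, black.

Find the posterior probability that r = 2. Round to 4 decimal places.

For each hypothesis, P(data | H) works out to: P(data | r = 1) = (4/5)(1/5)(1/5)(4/5) = 0.0256; P(data | r = 2) = (3/5)(2/5)(2/5)(3/5) = 0.0576; P(data | r = 3) = (2/5)(3/5)(3/5)(2/5) = 0.0576; P(data | r = 4) = (1/5)(4/5)(4/5)(1/5) = 0.0256.
Multiplying each by its prior: 2/9 · 0.0256 = 0.0056889, 1/3 · 0.0576 = 0.0192, 2/9 · 0.0576 = 0.0128, 2/9 · 0.0256 = 0.0056889; these sum to 0.043378.
Therefore the posterior P(r = 2 | data) = (0.0192) / (0.043378) = 0.44262.

0.4426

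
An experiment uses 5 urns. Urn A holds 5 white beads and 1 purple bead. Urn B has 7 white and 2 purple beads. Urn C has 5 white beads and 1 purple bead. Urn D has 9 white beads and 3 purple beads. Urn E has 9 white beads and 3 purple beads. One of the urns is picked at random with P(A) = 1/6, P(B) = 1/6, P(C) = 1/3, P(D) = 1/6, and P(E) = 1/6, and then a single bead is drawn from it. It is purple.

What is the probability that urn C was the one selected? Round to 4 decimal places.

0.2727

Compute the likelihood of this draw for each case: P(data | urn A) = (1/6) = 1/6; P(data | urn B) = (2/9) = 2/9; P(data | urn C) = (1/6) = 1/6; P(data | urn D) = (3/12) = 1/4; P(data | urn E) = (3/12) = 1/4.
The prior-weighted likelihoods are 1/6 · 1/6 = 1/36, 1/6 · 2/9 = 1/27, 1/3 · 1/6 = 1/18, 1/6 · 1/4 = 1/24, 1/6 · 1/4 = 1/24; with total 11/54.
Hence P(urn C | data) = (1/18) / (11/54) = 3/11.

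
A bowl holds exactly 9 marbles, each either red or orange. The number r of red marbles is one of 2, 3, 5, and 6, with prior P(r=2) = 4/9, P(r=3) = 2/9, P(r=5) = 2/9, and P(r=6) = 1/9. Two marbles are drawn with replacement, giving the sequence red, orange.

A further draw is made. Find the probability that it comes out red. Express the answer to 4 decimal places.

0.3911

Under each hypothesis, the probability of the observed sequence is: P(data | r = 2) = (2/9)(7/9) = 14/81; P(data | r = 3) = (3/9)(6/9) = 2/9; P(data | r = 5) = (5/9)(4/9) = 20/81; P(data | r = 6) = (6/9)(3/9) = 2/9.
Weighting by the prior gives 4/9 · 14/81 = 56/729, 2/9 · 2/9 = 4/81, 2/9 · 20/81 = 40/729, 1/9 · 2/9 = 2/81; summing to 50/243.
The posterior is then P(r = 2 | data) = 28/75, P(r = 3 | data) = 6/25, P(r = 5 | data) = 4/15, P(r = 6 | data) = 3/25.
So P(red next | data) = Σ P(red next | H) P(H | data) = (2/9)(28/75) + (1/3)(6/25) + (5/9)(4/15) + (2/3)(3/25) = 88/225.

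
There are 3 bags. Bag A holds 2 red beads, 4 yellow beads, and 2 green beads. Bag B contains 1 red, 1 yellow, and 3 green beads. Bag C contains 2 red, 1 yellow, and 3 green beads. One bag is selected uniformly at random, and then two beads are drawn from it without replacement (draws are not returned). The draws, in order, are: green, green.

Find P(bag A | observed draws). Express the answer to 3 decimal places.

0.067

The likelihood of the observed sequence under each hypothesis: P(data | bag A) = (2/8)(1/7) = 1/28; P(data | bag B) = (3/5)(2/4) = 3/10; P(data | bag C) = (3/6)(2/5) = 1/5.
Weighting by the prior gives 1/3 · 1/28 = 1/84, 1/3 · 3/10 = 1/10, 1/3 · 1/5 = 1/15; with total 5/28.
By Bayes' rule, P(bag A | data) = (1/84) / (5/28) = 1/15.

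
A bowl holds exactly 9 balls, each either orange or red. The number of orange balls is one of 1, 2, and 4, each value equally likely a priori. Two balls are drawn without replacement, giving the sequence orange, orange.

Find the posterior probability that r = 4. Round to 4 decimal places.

Under each hypothesis, the probability of the observed sequence is: P(data | r = 1) = (1/9)(0/8) = 0; P(data | r = 2) = (2/9)(1/8) = 1/36; P(data | r = 4) = (4/9)(3/8) = 1/6.
Multiplying each by its prior: 1/3 · 0 = 0, 1/3 · 1/36 = 1/108, 1/3 · 1/6 = 1/18; these sum to 7/108.
So P(r = 4 | data) = (1/18) / (7/108) = 6/7.

0.8571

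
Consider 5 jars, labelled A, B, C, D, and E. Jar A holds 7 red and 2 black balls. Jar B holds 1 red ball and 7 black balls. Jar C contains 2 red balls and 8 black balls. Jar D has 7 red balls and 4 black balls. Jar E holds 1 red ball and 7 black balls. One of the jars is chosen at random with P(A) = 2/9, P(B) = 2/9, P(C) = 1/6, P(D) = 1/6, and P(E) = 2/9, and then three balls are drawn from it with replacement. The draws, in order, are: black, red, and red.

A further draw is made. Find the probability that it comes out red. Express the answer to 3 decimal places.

Under each hypothesis, the probability of the observed sequence is: P(data | jar A) = (2/9)(7/9)(7/9) = 0.13443; P(data | jar B) = (7/8)(1/8)(1/8) = 0.013672; P(data | jar C) = (8/10)(2/10)(2/10) = 0.032; P(data | jar D) = (4/11)(7/11)(7/11) = 0.14726; P(data | jar E) = (7/8)(1/8)(1/8) = 0.013672.
The prior-weighted likelihoods are 2/9 · 0.13443 = 0.029873, 2/9 · 0.013672 = 0.0030382, 1/6 · 0.032 = 0.0053333, 1/6 · 0.14726 = 0.024543, 2/9 · 0.013672 = 0.0030382; with total 0.065826.
The posterior is then P(jar A | data) = 0.45382, P(jar B | data) = 0.046155, P(jar C | data) = 0.081021, P(jar D | data) = 0.37284, P(jar E | data) = 0.046155.
Averaging over the posterior, P(red next | data) = (7/9)(0.45382) + (1/8)(0.046155) + (1/5)(0.081021) + (7/11)(0.37284) + (1/8)(0.046155) = 0.61798.

0.618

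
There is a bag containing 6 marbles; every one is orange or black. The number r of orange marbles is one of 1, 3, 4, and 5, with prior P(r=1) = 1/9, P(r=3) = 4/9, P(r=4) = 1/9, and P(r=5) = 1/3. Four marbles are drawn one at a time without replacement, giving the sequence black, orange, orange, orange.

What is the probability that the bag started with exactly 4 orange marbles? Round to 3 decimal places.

0.160

For each hypothesis, P(data | H) works out to: P(data | r = 1) = (5/6)(1/5)(0/4) = 0; P(data | r = 3) = (3/6)(3/5)(2/4)(1/3) = 1/20; P(data | r = 4) = (2/6)(4/5)(3/4)(2/3) = 2/15; P(data | r = 5) = (1/6)(5/5)(4/4)(3/3) = 1/6.
Weighting by the prior gives 1/9 · 0 = 0, 4/9 · 1/20 = 1/45, 1/9 · 2/15 = 2/135, 1/3 · 1/6 = 1/18; with total 5/54.
Therefore the posterior P(r = 4 | data) = (2/135) / (5/54) = 4/25.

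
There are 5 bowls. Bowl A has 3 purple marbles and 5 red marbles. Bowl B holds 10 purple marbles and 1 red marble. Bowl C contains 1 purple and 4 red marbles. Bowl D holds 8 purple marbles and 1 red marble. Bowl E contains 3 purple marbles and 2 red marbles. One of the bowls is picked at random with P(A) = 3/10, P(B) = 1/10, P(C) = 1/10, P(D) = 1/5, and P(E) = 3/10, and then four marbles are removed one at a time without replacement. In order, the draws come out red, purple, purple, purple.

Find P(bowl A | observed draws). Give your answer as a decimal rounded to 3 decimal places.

For each hypothesis, P(data | H) works out to: P(data | bowl A) = (5/8)(3/7)(2/6)(1/5) = 0.017857; P(data | bowl B) = (1/11)(10/10)(9/9)(8/8) = 0.090909; P(data | bowl C) = (4/5)(1/4)(0/3) = 0; P(data | bowl D) = (1/9)(8/8)(7/7)(6/6) = 0.11111; P(data | bowl E) = (2/5)(3/4)(2/3)(1/2) = 0.1.
The prior-weighted likelihoods are 3/10 · 0.017857 = 0.0053571, 1/10 · 0.090909 = 0.0090909, 1/10 · 0 = 0, 1/5 · 0.11111 = 0.022222, 3/10 · 0.1 = 0.03; summing to 0.06667.
By Bayes' rule, P(bowl A | data) = (0.0053571) / (0.06667) = 0.080353.

0.080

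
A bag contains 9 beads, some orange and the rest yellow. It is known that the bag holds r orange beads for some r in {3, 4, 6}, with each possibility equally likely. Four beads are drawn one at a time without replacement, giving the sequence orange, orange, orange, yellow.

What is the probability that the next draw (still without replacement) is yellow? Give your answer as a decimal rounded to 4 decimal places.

The likelihood of the observed sequence under each hypothesis: P(data | r = 3) = (3/9)(2/8)(1/7)(6/6) = 1/84; P(data | r = 4) = (4/9)(3/8)(2/7)(5/6) = 5/126; P(data | r = 6) = (6/9)(5/8)(4/7)(3/6) = 5/42.
The prior-weighted likelihoods are 1/3 · 1/84 = 1/252, 1/3 · 5/126 = 5/378, 1/3 · 5/42 = 5/126; these sum to 43/756.
The posterior is then P(r = 3 | data) = 3/43, P(r = 4 | data) = 10/43, P(r = 6 | data) = 30/43.
The predictive probability is P(yellow next | data) = (1)(3/43) + (4/5)(10/43) + (2/5)(30/43) = 23/43.

0.5349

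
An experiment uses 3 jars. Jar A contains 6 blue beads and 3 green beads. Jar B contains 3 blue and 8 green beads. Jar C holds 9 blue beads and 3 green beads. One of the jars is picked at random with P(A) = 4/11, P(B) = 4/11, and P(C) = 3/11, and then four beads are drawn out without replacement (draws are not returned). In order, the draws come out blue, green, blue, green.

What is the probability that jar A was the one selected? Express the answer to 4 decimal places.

0.4606

Under each hypothesis, the probability of the observed sequence is: P(data | jar A) = (6/9)(3/8)(5/7)(2/6) = 0.059524; P(data | jar B) = (3/11)(8/10)(2/9)(7/8) = 0.042424; P(data | jar C) = (9/12)(3/11)(8/10)(2/9) = 0.036364.
Weighting by the prior gives 4/11 · 0.059524 = 0.021645, 4/11 · 0.042424 = 0.015427, 3/11 · 0.036364 = 0.0099174; with total 0.046989.
Therefore the posterior P(jar A | data) = (0.021645) / (0.046989) = 0.46064.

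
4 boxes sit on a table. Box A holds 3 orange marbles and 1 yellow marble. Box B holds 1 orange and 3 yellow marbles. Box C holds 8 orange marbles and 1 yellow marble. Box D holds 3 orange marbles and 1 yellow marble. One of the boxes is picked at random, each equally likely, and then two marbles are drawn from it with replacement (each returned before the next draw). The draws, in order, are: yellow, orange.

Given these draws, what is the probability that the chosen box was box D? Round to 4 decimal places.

Compute the likelihood of the observed sequence for each case: P(data | box A) = (1/4)(3/4) = 0.1875; P(data | box B) = (3/4)(1/4) = 0.1875; P(data | box C) = (1/9)(8/9) = 0.098765; P(data | box D) = (1/4)(3/4) = 0.1875.
Weighting by the prior gives 1/4 · 0.1875 = 0.046875, 1/4 · 0.1875 = 0.046875, 1/4 · 0.098765 = 0.024691, 1/4 · 0.1875 = 0.046875; with total 0.16532.
Hence P(box D | data) = (0.046875) / (0.16532) = 0.28355.

0.2835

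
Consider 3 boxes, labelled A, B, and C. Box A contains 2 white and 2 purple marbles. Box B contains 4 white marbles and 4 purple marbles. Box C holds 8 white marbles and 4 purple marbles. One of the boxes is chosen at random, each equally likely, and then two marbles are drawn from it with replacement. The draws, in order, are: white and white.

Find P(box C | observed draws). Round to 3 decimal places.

Under each hypothesis, the probability of the observed sequence is: P(data | box A) = (2/4)(2/4) = 1/4; P(data | box B) = (4/8)(4/8) = 1/4; P(data | box C) = (8/12)(8/12) = 4/9.
Weighting by the prior gives 1/3 · 1/4 = 1/12, 1/3 · 1/4 = 1/12, 1/3 · 4/9 = 4/27; with total 17/54.
Therefore the posterior P(box C | data) = (4/27) / (17/54) = 8/17.

0.471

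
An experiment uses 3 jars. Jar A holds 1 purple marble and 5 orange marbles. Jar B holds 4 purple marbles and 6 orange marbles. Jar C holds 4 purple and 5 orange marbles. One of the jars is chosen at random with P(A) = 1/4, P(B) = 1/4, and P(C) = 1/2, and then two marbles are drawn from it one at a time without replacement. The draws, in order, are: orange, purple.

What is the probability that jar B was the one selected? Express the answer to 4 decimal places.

Under each hypothesis, the probability of the observed sequence is: P(data | jar A) = (5/6)(1/5) = 1/6; P(data | jar B) = (6/10)(4/9) = 4/15; P(data | jar C) = (5/9)(4/8) = 5/18.
Weighting by the prior gives 1/4 · 1/6 = 1/24, 1/4 · 4/15 = 1/15, 1/2 · 5/18 = 5/36; with total 89/360.
So P(jar B | data) = (1/15) / (89/360) = 24/89.

0.2697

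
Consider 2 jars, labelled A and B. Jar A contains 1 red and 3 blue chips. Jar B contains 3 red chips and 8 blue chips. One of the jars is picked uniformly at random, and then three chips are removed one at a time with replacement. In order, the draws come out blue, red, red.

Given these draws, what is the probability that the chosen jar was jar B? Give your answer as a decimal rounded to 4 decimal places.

0.5358

Compute the likelihood of the observed sequence for each case: P(data | jar A) = (3/4)(1/4)(1/4) = 0.046875; P(data | jar B) = (8/11)(3/11)(3/11) = 0.054095.
Multiplying each by its prior: 1/2 · 0.046875 = 0.023438, 1/2 · 0.054095 = 0.027047; with total 0.050485.
By Bayes' rule, P(jar B | data) = (0.027047) / (0.050485) = 0.53575.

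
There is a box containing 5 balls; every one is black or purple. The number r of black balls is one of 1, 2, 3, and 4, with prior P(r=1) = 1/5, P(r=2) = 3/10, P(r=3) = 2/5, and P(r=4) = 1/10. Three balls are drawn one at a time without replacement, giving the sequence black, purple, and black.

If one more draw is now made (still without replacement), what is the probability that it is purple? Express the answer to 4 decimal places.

Compute the likelihood of the observed sequence for each case: P(data | r = 1) = (1/5)(4/4)(0/3) = 0; P(data | r = 2) = (2/5)(3/4)(1/3) = 1/10; P(data | r = 3) = (3/5)(2/4)(2/3) = 1/5; P(data | r = 4) = (4/5)(1/4)(3/3) = 1/5.
Weighting by the prior gives 1/5 · 0 = 0, 3/10 · 1/10 = 3/100, 2/5 · 1/5 = 2/25, 1/10 · 1/5 = 1/50; these sum to 13/100.
The posterior is then P(r = 1 | data) = 0, P(r = 2 | data) = 3/13, P(r = 3 | data) = 8/13, P(r = 4 | data) = 2/13.
Averaging over the posterior, P(purple next | data) = (1)(3/13) + (1/2)(8/13) + (0)(2/13) = 7/13.

0.5385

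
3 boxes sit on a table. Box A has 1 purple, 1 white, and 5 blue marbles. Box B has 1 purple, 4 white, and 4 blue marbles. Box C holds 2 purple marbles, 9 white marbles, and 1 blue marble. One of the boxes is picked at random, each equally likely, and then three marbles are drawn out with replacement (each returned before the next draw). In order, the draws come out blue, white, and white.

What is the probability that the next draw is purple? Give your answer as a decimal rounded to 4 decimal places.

Under each hypothesis, the probability of the observed sequence is: P(data | box A) = (5/7)(1/7)(1/7) = 0.014577; P(data | box B) = (4/9)(4/9)(4/9) = 0.087791; P(data | box C) = (1/12)(9/12)(9/12) = 0.046875.
The prior-weighted likelihoods are 1/3 · 0.014577 = 0.0048591, 1/3 · 0.087791 = 0.029264, 1/3 · 0.046875 = 0.015625; with total 0.049748.
The posterior is then P(box A | data) = 0.097674, P(box B | data) = 0.58824, P(box C | data) = 0.31408.
Averaging over the posterior, P(purple next | data) = (1/7)(0.097674) + (1/9)(0.58824) + (1/6)(0.31408) = 0.13166.

0.1317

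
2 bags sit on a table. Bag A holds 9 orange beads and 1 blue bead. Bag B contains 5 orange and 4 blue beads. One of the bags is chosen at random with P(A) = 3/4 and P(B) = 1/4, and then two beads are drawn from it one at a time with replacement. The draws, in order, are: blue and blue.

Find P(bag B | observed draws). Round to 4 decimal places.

Under each hypothesis, the probability of the observed sequence is: P(data | bag A) = (1/10)(1/10) = 0.01; P(data | bag B) = (4/9)(4/9) = 0.19753.
Multiplying each by its prior: 3/4 · 0.01 = 0.0075, 1/4 · 0.19753 = 0.049383; these sum to 0.056883.
So P(bag B | data) = (0.049383) / (0.056883) = 0.86815.

0.8681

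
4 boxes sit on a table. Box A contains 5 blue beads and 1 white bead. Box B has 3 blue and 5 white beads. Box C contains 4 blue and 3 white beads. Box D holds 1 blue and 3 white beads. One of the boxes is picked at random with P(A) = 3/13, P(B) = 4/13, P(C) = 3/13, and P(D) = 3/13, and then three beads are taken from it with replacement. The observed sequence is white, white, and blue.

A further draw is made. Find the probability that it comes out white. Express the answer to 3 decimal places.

0.596

For each hypothesis, P(data | H) works out to: P(data | box A) = (1/6)(1/6)(5/6) = 0.023148; P(data | box B) = (5/8)(5/8)(3/8) = 0.14648; P(data | box C) = (3/7)(3/7)(4/7) = 0.10496; P(data | box D) = (3/4)(3/4)(1/4) = 0.14062.
The prior-weighted likelihoods are 3/13 · 0.023148 = 0.0053419, 4/13 · 0.14648 = 0.045072, 3/13 · 0.10496 = 0.024221, 3/13 · 0.14062 = 0.032452; with total 0.10709.
The posterior is then P(box A | data) = 0.049884, P(box B | data) = 0.42089, P(box C | data) = 0.22618, P(box D | data) = 0.30304.
Averaging over the posterior, P(white next | data) = (1/6)(0.049884) + (5/8)(0.42089) + (3/7)(0.22618) + (3/4)(0.30304) = 0.59559.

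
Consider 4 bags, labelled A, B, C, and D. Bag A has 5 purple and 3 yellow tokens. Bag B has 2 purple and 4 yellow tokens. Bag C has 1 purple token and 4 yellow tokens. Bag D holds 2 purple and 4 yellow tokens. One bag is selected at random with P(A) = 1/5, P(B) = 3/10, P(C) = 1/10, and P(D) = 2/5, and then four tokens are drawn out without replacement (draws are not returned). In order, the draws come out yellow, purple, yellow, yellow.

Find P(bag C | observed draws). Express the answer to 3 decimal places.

The likelihood of the observed sequence under each hypothesis: P(data | bag A) = (3/8)(5/7)(2/6)(1/5) = 0.017857; P(data | bag B) = (4/6)(2/5)(3/4)(2/3) = 0.13333; P(data | bag C) = (4/5)(1/4)(3/3)(2/2) = 0.2; P(data | bag D) = (4/6)(2/5)(3/4)(2/3) = 0.13333.
Weighting by the prior gives 1/5 · 0.017857 = 0.0035714, 3/10 · 0.13333 = 0.04, 1/10 · 0.2 = 0.02, 2/5 · 0.13333 = 0.053333; summing to 0.1169.
Hence P(bag C | data) = (0.02) / (0.1169) = 0.17108.

0.171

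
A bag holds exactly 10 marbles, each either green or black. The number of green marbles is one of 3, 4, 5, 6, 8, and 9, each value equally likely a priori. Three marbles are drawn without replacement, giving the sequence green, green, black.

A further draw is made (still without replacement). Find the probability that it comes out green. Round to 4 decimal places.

0.5907

The likelihood of the observed sequence under each hypothesis: P(data | r = 3) = (3/10)(2/9)(7/8) = 0.058333; P(data | r = 4) = (4/10)(3/9)(6/8) = 0.1; P(data | r = 5) = (5/10)(4/9)(5/8) = 0.13889; P(data | r = 6) = (6/10)(5/9)(4/8) = 0.16667; P(data | r = 8) = (8/10)(7/9)(2/8) = 0.15556; P(data | r = 9) = (9/10)(8/9)(1/8) = 0.1.
Multiplying each by its prior: 1/6 · 0.058333 = 0.0097222, 1/6 · 0.1 = 0.016667, 1/6 · 0.13889 = 0.023148, 1/6 · 0.16667 = 0.027778, 1/6 · 0.15556 = 0.025926, 1/6 · 0.1 = 0.016667; with total 0.11991.
Dividing through by the total gives posterior P(r = 3 | data) = 0.081081, P(r = 4 | data) = 0.139, P(r = 5 | data) = 0.19305, P(r = 6 | data) = 0.23166, P(r = 8 | data) = 0.21622, P(r = 9 | data) = 0.139.
So P(green next | data) = Σ P(green next | H) P(H | data) = (1/7)(0.081081) + (2/7)(0.139) + (3/7)(0.19305) + (4/7)(0.23166) + (6/7)(0.21622) + (1)(0.139) = 0.59073.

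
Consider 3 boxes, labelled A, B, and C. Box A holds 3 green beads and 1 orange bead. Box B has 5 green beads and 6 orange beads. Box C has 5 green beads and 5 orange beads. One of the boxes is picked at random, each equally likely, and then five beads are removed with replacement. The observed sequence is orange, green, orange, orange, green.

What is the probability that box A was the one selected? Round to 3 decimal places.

The likelihood of the observed sequence under each hypothesis: P(data | box A) = (1/4)(3/4)(1/4)(1/4)(3/4) = 0.0087891; P(data | box B) = (6/11)(5/11)(6/11)(6/11)(5/11) = 0.03353; P(data | box C) = (5/10)(5/10)(5/10)(5/10)(5/10) = 0.03125.
The prior-weighted likelihoods are 1/3 · 0.0087891 = 0.0029297, 1/3 · 0.03353 = 0.011177, 1/3 · 0.03125 = 0.010417; summing to 0.024523.
So P(box A | data) = (0.0029297) / (0.024523) = 0.11947.

0.119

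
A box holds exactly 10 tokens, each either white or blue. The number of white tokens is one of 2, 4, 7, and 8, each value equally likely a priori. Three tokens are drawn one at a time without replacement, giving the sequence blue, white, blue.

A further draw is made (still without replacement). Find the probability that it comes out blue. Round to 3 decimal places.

0.588

The likelihood of the observed sequence under each hypothesis: P(data | r = 2) = (8/10)(2/9)(7/8) = 7/45; P(data | r = 4) = (6/10)(4/9)(5/8) = 1/6; P(data | r = 7) = (3/10)(7/9)(2/8) = 7/120; P(data | r = 8) = (2/10)(8/9)(1/8) = 1/45.
The prior-weighted likelihoods are 1/4 · 7/45 = 7/180, 1/4 · 1/6 = 1/24, 1/4 · 7/120 = 7/480, 1/4 · 1/45 = 1/180; summing to 29/288.
Normalising, the posterior is P(r = 2 | data) = 0.38621, P(r = 4 | data) = 0.41379, P(r = 7 | data) = 0.14483, P(r = 8 | data) = 0.055172.
The predictive probability is P(blue next | data) = (6/7)(0.38621) + (4/7)(0.41379) + (1/7)(0.14483) + (0)(0.055172) = 0.58818.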